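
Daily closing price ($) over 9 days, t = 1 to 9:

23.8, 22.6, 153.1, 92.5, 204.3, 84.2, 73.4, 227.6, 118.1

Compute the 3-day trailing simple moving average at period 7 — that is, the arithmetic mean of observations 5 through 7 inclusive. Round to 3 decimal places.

120.633

Sum of periods 5–7: 204.3 + 84.2 + 73.4 = 361.9
Divide by 3: 361.9 / 3 = 120.633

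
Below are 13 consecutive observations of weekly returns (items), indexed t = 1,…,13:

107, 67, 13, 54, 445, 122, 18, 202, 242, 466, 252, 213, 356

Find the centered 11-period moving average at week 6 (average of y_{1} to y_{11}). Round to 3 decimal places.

Sum of periods 1–11: 107 + 67 + 13 + 54 + 445 + 122 + 18 + 202 + 242 + 466 + 252 = 1988
Divide by 11: 1988 / 11 = 180.727

180.727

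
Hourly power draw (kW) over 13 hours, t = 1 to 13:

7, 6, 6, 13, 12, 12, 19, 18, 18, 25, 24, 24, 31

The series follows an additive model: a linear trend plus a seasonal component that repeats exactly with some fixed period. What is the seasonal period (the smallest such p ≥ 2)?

3

First differences y_{t+1} − y_t: -1, 0, 7, -1, 0, 7, -1, 0, …
The difference pattern repeats every 3 terms and not for any smaller step, so p = 3.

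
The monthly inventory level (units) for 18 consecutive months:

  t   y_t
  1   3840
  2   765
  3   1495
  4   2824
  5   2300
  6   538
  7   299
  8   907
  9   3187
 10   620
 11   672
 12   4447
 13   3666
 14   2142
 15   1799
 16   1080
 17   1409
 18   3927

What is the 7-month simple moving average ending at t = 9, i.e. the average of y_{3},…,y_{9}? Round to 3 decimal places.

1650.000

Sum of periods 3–9: 1495 + 2824 + 2300 + 538 + 299 + 907 + 3187 = 11550
Divide by 7: 11550 / 7 = 1650.000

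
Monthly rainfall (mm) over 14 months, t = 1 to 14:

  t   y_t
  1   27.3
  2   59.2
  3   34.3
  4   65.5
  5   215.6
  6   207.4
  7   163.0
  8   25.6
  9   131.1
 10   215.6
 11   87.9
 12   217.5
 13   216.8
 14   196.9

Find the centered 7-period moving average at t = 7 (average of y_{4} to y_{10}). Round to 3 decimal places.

Sum of periods 4–10: 65.5 + 215.6 + 207.4 + 163.0 + 25.6 + 131.1 + 215.6 = 1023.8
Divide by 7: 1023.8 / 7 = 146.257

146.257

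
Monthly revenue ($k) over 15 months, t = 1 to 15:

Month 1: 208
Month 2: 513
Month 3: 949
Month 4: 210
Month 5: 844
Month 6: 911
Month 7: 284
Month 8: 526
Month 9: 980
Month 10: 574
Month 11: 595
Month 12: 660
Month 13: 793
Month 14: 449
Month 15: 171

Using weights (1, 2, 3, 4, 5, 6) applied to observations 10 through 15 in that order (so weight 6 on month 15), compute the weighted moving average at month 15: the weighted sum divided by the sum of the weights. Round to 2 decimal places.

Weighted sum: 1·574 + 2·595 + 3·660 + 4·793 + 5·449 + 6·171 = 574 + 1190 + 1980 + 3172 + 2245 + 1026 = 10187
Weight total: 1 + 2 + 3 + 4 + 5 + 6 = 21
WMA = 10187 / 21 = 485.10

485.10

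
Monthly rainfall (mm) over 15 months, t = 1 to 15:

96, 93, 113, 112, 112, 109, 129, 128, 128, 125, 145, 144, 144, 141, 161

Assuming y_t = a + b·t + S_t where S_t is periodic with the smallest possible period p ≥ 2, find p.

4

First differences y_{t+1} − y_t: -3, 20, -1, 0, -3, 20, -1, 0, -3, 20, …
The difference pattern repeats every 4 terms and not for any smaller step, so p = 4.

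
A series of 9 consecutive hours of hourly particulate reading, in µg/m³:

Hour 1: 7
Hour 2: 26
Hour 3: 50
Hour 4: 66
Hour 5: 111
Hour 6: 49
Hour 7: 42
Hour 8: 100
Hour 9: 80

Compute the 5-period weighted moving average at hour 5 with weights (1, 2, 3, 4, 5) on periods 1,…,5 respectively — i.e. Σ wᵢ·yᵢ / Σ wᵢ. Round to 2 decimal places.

Weighted sum: 1·7 + 2·26 + 3·50 + 4·66 + 5·111 = 7 + 52 + 150 + 264 + 555 = 1028
Weight total: 1 + 2 + 3 + 4 + 5 = 15
WMA = 1028 / 15 = 68.53

68.53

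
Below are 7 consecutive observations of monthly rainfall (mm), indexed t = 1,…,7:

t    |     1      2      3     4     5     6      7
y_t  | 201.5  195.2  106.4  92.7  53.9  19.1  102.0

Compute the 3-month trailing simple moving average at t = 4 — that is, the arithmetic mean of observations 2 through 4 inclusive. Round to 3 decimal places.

131.433

Sum of periods 2–4: 195.2 + 106.4 + 92.7 = 394.3
Divide by 3: 394.3 / 3 = 131.433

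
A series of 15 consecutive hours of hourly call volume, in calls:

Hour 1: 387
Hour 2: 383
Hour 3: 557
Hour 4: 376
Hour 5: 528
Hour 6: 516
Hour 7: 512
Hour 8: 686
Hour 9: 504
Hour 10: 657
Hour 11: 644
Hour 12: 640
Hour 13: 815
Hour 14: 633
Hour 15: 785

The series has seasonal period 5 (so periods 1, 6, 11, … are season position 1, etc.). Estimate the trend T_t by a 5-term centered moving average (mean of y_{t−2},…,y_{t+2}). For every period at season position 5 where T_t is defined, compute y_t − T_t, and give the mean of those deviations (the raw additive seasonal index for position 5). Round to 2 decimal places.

Season position 5 occurs at t = 5, 10 (where T_t is defined).
t=5: T_5 = 497.8000; y_5 − T_5 = 528 − 497.8000 = 30.2000
t=10: T_10 = 626.2000; y_10 − T_10 = 657 − 626.2000 = 30.8000
Mean deviation: (30.2000 + 30.8000) / 2 = 30.50

30.50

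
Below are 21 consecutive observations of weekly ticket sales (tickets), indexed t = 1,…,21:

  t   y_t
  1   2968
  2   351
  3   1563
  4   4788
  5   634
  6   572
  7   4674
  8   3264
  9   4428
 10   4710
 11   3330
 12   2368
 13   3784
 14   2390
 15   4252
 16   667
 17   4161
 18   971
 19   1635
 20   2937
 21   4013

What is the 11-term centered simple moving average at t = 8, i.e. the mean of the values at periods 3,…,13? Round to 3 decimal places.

Sum of periods 3–13: 1563 + 4788 + 634 + 572 + 4674 + 3264 + 4428 + 4710 + 3330 + 2368 + 3784 = 34115
Divide by 11: 34115 / 11 = 3101.364

3101.364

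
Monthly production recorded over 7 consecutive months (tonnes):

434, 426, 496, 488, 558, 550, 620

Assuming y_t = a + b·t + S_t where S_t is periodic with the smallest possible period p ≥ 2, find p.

2

First differences y_{t+1} − y_t: -8, 70, -8, 70, -8, 70, …
The difference pattern repeats every 2 terms and not for any smaller step, so p = 2.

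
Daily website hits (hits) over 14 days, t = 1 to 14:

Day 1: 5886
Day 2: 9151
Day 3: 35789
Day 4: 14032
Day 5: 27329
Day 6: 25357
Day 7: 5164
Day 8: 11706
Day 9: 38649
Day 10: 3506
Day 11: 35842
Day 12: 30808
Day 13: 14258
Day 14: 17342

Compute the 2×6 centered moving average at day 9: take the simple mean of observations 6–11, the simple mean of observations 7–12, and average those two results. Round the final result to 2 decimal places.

20491.58

Sum over 6–11: 25357 + 5164 + 11706 + 38649 + 3506 + 35842 = 120224
Sum over 7–12: 5164 + 11706 + 38649 + 3506 + 35842 + 30808 = 125675
CMA at t=9 = (120224 + 125675) / (2·6) = 245899 / 12 = 20491.58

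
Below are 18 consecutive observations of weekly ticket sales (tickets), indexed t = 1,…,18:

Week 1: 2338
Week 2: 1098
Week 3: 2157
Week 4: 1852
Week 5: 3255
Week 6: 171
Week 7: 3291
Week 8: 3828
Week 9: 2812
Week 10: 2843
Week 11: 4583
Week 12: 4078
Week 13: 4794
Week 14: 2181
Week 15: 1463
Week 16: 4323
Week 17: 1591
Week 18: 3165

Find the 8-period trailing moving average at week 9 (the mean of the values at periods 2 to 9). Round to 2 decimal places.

2308.00

Sum of periods 2–9: 1098 + 2157 + 1852 + 3255 + 171 + 3291 + 3828 + 2812 = 18464
Divide by 8: 18464 / 8 = 2308.00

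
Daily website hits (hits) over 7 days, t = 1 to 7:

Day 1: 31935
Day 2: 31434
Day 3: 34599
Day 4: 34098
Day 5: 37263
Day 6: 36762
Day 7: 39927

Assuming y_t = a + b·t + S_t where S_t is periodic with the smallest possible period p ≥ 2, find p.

First differences y_{t+1} − y_t: -501, 3165, -501, 3165, -501, 3165, …
The difference pattern repeats every 2 terms and not for any smaller step, so p = 2.

2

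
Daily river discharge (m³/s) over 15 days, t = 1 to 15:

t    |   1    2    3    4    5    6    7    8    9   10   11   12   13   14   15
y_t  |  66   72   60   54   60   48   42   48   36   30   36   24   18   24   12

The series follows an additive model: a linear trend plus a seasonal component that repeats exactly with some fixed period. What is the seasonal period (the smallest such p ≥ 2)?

First differences y_{t+1} − y_t: 6, -12, -6, 6, -12, -6, 6, -12, …
The difference pattern repeats every 3 terms and not for any smaller step, so p = 3.

3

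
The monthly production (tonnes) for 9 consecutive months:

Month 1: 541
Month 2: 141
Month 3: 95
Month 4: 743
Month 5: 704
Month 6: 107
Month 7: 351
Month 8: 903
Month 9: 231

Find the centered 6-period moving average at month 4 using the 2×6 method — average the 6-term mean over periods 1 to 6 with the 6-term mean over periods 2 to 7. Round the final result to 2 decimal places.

Sum over 1–6: 541 + 141 + 95 + 743 + 704 + 107 = 2331
Sum over 2–7: 141 + 95 + 743 + 704 + 107 + 351 = 2141
CMA at t=4 = (2331 + 2141) / (2·6) = 4472 / 12 = 372.67

372.67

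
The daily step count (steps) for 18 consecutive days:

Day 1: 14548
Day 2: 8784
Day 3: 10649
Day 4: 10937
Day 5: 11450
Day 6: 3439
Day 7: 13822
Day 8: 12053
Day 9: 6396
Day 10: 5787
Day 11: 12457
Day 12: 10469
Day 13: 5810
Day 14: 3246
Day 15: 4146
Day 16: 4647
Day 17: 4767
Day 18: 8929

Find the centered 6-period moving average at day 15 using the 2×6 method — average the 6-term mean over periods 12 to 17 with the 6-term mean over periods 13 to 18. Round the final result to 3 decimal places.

Sum over 12–17: 10469 + 5810 + 3246 + 4146 + 4647 + 4767 = 33085
Sum over 13–18: 5810 + 3246 + 4146 + 4647 + 4767 + 8929 = 31545
CMA at t=15 = (33085 + 31545) / (2·6) = 64630 / 12 = 5385.833

5385.833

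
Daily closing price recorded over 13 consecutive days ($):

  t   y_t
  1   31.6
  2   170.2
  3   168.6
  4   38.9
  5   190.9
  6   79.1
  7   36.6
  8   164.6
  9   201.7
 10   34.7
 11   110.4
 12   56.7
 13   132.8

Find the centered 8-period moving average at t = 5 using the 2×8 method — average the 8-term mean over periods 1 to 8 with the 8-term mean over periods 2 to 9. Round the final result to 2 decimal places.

120.69

Sum over 1–8: 31.6 + 170.2 + 168.6 + 38.9 + 190.9 + 79.1 + 36.6 + 164.6 = 880.5
Sum over 2–9: 170.2 + 168.6 + 38.9 + 190.9 + 79.1 + 36.6 + 164.6 + 201.7 = 1050.6
CMA at t=5 = (880.5 + 1050.6) / (2·8) = 1931.1 / 16 = 120.69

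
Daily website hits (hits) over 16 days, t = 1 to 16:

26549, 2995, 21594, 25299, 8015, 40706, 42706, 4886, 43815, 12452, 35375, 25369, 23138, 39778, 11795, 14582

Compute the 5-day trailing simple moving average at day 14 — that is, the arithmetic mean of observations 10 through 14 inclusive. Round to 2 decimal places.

Sum of periods 10–14: 12452 + 35375 + 25369 + 23138 + 39778 = 136112
Divide by 5: 136112 / 5 = 27222.40

27222.40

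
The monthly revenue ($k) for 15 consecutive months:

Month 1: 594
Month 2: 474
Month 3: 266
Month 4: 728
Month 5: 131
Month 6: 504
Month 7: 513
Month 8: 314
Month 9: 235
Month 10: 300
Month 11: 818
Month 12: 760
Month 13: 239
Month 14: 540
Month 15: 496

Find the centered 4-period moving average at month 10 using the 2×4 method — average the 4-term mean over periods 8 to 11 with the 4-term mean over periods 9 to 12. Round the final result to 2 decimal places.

472.50

Sum over 8–11: 314 + 235 + 300 + 818 = 1667
Sum over 9–12: 235 + 300 + 818 + 760 = 2113
CMA at t=10 = (1667 + 2113) / (2·4) = 3780 / 8 = 472.50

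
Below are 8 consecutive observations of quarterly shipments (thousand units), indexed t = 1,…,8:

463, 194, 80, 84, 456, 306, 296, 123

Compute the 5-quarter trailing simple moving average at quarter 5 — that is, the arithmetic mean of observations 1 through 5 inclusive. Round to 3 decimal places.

255.400

Sum of periods 1–5: 463 + 194 + 80 + 84 + 456 = 1277
Divide by 5: 1277 / 5 = 255.400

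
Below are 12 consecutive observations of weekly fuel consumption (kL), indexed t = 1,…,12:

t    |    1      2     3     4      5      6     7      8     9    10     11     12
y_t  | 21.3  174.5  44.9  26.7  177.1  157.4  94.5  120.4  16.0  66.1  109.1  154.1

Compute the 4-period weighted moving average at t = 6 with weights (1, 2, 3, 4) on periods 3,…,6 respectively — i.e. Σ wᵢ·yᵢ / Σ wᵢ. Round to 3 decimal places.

125.920

Weighted sum: 1·44.9 + 2·26.7 + 3·177.1 + 4·157.4 = 44.9 + 53.4 + 531.3 + 629.6 = 1259.2
Weight total: 1 + 2 + 3 + 4 = 10
WMA = 1259.2 / 10 = 125.920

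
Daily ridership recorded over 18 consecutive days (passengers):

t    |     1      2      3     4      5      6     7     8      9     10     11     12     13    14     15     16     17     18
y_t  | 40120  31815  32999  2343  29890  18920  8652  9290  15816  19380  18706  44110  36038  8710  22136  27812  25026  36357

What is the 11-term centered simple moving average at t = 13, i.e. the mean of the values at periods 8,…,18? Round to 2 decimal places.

Sum of periods 8–18: 9290 + 15816 + 19380 + 18706 + 44110 + 36038 + 8710 + 22136 + 27812 + 25026 + 36357 = 263381
Divide by 11: 263381 / 11 = 23943.73

23943.73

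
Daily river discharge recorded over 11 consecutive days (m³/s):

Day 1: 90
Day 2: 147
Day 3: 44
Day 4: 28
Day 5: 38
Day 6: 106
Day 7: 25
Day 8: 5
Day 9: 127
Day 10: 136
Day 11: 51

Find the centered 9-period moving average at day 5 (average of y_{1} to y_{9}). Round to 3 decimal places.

67.778

Sum of periods 1–9: 90 + 147 + 44 + 28 + 38 + 106 + 25 + 5 + 127 = 610
Divide by 9: 610 / 9 = 67.778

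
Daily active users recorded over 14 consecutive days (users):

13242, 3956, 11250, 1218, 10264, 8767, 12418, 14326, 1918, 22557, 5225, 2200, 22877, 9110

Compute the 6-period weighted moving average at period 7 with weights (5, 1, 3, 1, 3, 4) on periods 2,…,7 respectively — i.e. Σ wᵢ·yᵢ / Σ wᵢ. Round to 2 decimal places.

7113.00

Weighted sum: 5·3956 + 1·11250 + 3·1218 + 1·10264 + 3·8767 + 4·12418 = 19780 + 11250 + 3654 + 10264 + 26301 + 49672 = 120921
Weight total: 5 + 1 + 3 + 1 + 3 + 4 = 17
WMA = 120921 / 17 = 7113.00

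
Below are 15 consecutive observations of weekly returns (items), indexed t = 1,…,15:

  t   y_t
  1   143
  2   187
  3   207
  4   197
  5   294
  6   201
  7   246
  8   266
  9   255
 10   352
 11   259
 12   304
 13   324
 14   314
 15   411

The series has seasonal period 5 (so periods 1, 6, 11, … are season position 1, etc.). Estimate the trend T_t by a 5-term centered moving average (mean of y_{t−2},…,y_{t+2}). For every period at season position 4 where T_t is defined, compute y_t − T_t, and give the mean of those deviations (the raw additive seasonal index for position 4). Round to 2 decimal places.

Season position 4 occurs at t = 4, 9 (where T_t is defined).
t=4: T_4 = 217.2000; y_4 − T_4 = 197 − 217.2000 = -20.2000
t=9: T_9 = 275.6000; y_9 − T_9 = 255 − 275.6000 = -20.6000
Mean deviation: (-20.2000 + -20.6000) / 2 = -20.40

-20.40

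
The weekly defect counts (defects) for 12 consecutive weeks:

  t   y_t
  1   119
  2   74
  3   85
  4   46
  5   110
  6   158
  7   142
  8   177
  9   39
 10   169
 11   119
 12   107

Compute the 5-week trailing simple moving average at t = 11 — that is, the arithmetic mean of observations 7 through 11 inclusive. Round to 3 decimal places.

Sum of periods 7–11: 142 + 177 + 39 + 169 + 119 = 646
Divide by 5: 646 / 5 = 129.200

129.200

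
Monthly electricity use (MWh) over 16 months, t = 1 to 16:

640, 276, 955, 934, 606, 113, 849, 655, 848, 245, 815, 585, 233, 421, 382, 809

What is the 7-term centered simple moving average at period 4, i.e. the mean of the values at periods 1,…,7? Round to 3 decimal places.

Sum of periods 1–7: 640 + 276 + 955 + 934 + 606 + 113 + 849 = 4373
Divide by 7: 4373 / 7 = 624.714

624.714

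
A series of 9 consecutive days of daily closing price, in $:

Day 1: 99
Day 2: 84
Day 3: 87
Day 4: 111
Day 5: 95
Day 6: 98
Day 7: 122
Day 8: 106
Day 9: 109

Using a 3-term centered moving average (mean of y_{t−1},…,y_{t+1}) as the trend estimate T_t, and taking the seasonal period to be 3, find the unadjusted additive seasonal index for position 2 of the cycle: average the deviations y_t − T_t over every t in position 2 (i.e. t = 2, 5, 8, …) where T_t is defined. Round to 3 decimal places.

-6.222

Season position 2 occurs at t = 2, 5, 8 (where T_t is defined).
t=2: T_2 = 90.00000; y_2 − T_2 = 84 − 90.00000 = -6.00000
t=5: T_5 = 101.33333; y_5 − T_5 = 95 − 101.33333 = -6.33333
t=8: T_8 = 112.33333; y_8 − T_8 = 106 − 112.33333 = -6.33333
Mean deviation: (-6.00000 + -6.33333 + -6.33333) / 3 = -6.222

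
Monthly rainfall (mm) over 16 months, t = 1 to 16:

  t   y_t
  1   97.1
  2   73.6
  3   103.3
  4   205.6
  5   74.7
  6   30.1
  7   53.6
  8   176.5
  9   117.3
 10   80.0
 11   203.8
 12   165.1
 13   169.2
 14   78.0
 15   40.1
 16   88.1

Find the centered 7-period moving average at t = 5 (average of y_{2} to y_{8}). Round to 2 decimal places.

102.49

Sum of periods 2–8: 73.6 + 103.3 + 205.6 + 74.7 + 30.1 + 53.6 + 176.5 = 717.4
Divide by 7: 717.4 / 7 = 102.49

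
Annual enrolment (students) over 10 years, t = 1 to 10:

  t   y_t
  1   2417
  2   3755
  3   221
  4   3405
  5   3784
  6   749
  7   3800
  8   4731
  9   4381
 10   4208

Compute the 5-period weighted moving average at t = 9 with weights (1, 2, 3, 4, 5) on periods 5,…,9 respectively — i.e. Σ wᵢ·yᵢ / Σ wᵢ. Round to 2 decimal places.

Weighted sum: 1·3784 + 2·749 + 3·3800 + 4·4731 + 5·4381 = 3784 + 1498 + 11400 + 18924 + 21905 = 57511
Weight total: 1 + 2 + 3 + 4 + 5 = 15
WMA = 57511 / 15 = 3834.07

3834.07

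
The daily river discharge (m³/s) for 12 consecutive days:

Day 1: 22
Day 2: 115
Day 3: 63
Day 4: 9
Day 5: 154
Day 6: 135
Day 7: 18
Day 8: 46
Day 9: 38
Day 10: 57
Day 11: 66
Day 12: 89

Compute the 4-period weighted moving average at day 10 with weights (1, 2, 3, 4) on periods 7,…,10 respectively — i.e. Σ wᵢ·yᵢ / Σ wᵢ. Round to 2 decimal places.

45.20

Weighted sum: 1·18 + 2·46 + 3·38 + 4·57 = 18 + 92 + 114 + 228 = 452
Weight total: 1 + 2 + 3 + 4 = 10
WMA = 452 / 10 = 45.20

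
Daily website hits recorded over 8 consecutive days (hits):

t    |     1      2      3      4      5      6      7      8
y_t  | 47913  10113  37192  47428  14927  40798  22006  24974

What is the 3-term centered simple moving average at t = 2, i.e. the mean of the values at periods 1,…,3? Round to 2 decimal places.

Sum of periods 1–3: 47913 + 10113 + 37192 = 95218
Divide by 3: 95218 / 3 = 31739.33

31739.33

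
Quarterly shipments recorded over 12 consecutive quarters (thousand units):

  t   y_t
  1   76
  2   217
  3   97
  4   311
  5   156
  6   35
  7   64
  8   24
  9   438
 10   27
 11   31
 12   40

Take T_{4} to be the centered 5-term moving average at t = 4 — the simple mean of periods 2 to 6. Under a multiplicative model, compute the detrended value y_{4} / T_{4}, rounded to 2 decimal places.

1.91

Trend T_4 = (217 + 97 + 311 + 156 + 35) / 5 = 816/5 = 163.2000
Ratio to trend: 311 / 163.2000 = 1.91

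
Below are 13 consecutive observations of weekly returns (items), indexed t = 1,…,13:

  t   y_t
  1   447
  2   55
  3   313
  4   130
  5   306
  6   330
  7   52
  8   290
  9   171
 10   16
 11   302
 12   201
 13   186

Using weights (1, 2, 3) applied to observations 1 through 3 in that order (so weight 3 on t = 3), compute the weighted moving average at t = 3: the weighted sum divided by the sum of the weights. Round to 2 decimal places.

249.33

Weighted sum: 1·447 + 2·55 + 3·313 = 447 + 110 + 939 = 1496
Weight total: 1 + 2 + 3 = 6
WMA = 1496 / 6 = 249.33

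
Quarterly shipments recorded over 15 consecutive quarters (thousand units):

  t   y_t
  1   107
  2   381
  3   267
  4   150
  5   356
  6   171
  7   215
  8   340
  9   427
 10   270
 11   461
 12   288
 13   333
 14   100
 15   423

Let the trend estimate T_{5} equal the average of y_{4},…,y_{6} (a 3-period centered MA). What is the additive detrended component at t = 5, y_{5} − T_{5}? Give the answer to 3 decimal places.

Trend T_5 = (150 + 356 + 171) / 3 = 677/3 = 225.66667
Detrended value: 356 − 225.66667 = 130.333

130.333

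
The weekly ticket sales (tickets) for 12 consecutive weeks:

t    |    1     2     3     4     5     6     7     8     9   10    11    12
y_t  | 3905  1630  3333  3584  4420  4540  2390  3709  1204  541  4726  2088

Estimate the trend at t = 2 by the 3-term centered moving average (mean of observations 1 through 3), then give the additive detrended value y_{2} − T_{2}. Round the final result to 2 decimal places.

Trend T_2 = (3905 + 1630 + 3333) / 3 = 8868/3 = 2956.0000
Detrended value: 1630 − 2956.0000 = -1326.00

-1326.00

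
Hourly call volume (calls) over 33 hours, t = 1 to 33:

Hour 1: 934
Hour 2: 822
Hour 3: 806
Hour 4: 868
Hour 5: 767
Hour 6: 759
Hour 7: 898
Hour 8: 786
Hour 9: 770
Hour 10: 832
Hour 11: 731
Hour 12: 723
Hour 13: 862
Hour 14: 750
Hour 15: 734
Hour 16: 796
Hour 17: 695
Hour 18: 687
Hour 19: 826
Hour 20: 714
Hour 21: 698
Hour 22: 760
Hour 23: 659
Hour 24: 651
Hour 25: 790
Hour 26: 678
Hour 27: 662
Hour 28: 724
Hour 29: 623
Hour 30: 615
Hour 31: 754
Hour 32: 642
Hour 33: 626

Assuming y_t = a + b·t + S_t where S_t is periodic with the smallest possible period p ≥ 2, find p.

6

First differences y_{t+1} − y_t: -112, -16, 62, -101, -8, 139, -112, -16, 62, -101, -8, 139, -112, -16, …
The difference pattern repeats every 6 terms and not for any smaller step, so p = 6.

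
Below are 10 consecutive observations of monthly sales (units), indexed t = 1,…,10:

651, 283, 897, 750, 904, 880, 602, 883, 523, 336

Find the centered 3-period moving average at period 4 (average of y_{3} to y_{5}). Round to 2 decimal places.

Sum of periods 3–5: 897 + 750 + 904 = 2551
Divide by 3: 2551 / 3 = 850.33

850.33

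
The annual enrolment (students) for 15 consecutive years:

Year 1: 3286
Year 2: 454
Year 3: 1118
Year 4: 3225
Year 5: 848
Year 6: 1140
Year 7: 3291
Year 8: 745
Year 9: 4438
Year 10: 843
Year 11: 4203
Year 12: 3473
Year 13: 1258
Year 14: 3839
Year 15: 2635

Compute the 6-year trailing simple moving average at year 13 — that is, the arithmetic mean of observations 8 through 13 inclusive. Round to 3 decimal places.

2493.333

Sum of periods 8–13: 745 + 4438 + 843 + 4203 + 3473 + 1258 = 14960
Divide by 6: 14960 / 6 = 2493.333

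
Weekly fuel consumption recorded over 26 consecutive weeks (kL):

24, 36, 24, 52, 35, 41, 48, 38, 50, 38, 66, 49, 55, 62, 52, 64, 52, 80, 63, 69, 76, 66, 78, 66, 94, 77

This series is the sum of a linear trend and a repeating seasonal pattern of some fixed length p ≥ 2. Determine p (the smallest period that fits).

First differences y_{t+1} − y_t: 12, -12, 28, -17, 6, 7, -10, 12, -12, 28, -17, 6, 7, -10, 12, -12, …
The difference pattern repeats every 7 terms and not for any smaller step, so p = 7.

7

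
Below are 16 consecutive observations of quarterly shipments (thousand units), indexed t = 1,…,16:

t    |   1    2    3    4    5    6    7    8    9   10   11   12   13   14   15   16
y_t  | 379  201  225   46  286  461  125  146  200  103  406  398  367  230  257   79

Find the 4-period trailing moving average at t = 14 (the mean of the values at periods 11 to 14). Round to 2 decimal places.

Sum of periods 11–14: 406 + 398 + 367 + 230 = 1401
Divide by 4: 1401 / 4 = 350.25

350.25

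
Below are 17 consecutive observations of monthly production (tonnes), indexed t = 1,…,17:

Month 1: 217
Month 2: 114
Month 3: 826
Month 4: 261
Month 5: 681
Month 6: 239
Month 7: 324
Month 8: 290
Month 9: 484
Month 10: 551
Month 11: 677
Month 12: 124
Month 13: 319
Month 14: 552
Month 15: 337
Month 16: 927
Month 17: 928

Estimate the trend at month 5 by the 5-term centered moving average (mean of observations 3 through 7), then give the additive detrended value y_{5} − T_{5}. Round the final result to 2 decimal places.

214.80

Trend T_5 = (826 + 261 + 681 + 239 + 324) / 5 = 2331/5 = 466.2000
Detrended value: 681 − 466.2000 = 214.80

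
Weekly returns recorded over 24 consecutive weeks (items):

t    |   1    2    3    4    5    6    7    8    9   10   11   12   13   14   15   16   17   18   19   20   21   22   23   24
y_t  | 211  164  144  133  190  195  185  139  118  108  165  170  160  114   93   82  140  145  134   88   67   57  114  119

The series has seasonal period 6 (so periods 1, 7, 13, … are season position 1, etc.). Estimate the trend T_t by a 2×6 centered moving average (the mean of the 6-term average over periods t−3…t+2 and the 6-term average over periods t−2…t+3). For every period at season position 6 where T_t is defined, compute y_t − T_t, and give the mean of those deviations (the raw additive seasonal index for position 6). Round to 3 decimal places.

33.083

Season position 6 occurs at t = 6, 12, 18 (where T_t is defined).
t=6: T_6 = 162.16667; y_6 − T_6 = 195 − 162.16667 = 32.83333
t=12: T_12 = 137.08333; y_12 − T_12 = 170 − 137.08333 = 32.91667
t=18: T_18 = 111.50000; y_18 − T_18 = 145 − 111.50000 = 33.50000
Mean deviation: (32.83333 + 32.91667 + 33.50000) / 3 = 33.083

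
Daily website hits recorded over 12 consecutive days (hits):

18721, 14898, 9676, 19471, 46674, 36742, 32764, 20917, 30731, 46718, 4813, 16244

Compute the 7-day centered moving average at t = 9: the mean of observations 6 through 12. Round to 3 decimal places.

26989.857

Sum of periods 6–12: 36742 + 32764 + 20917 + 30731 + 46718 + 4813 + 16244 = 188929
Divide by 7: 188929 / 7 = 26989.857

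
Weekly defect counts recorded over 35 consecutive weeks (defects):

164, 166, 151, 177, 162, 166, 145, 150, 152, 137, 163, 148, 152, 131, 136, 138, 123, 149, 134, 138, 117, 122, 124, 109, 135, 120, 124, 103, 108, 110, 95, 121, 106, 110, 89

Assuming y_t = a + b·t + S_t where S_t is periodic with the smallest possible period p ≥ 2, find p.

7

First differences y_{t+1} − y_t: 2, -15, 26, -15, 4, -21, 5, 2, -15, 26, -15, 4, -21, 5, 2, -15, …
The difference pattern repeats every 7 terms and not for any smaller step, so p = 7.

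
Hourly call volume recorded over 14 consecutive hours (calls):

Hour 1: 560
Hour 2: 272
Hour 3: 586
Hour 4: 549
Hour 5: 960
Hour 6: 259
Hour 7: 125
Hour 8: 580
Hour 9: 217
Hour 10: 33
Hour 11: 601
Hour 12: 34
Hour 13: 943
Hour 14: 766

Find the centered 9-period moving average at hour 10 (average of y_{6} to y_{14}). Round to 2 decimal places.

395.33

Sum of periods 6–14: 259 + 125 + 580 + 217 + 33 + 601 + 34 + 943 + 766 = 3558
Divide by 9: 3558 / 9 = 395.33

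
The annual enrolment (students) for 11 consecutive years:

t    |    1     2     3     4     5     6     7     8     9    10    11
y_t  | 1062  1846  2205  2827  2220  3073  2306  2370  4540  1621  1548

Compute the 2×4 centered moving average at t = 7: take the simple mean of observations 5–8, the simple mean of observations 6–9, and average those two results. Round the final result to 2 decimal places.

Sum over 5–8: 2220 + 3073 + 2306 + 2370 = 9969
Sum over 6–9: 3073 + 2306 + 2370 + 4540 = 12289
CMA at t=7 = (9969 + 12289) / (2·4) = 22258 / 8 = 2782.25

2782.25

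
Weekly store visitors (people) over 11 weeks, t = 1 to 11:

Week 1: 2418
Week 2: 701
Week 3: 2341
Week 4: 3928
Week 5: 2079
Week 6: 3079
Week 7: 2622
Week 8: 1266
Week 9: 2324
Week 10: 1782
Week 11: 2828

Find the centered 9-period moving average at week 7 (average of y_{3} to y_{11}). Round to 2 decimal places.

2472.11

Sum of periods 3–11: 2341 + 3928 + 2079 + 3079 + 2622 + 1266 + 2324 + 1782 + 2828 = 22249
Divide by 9: 22249 / 9 = 2472.11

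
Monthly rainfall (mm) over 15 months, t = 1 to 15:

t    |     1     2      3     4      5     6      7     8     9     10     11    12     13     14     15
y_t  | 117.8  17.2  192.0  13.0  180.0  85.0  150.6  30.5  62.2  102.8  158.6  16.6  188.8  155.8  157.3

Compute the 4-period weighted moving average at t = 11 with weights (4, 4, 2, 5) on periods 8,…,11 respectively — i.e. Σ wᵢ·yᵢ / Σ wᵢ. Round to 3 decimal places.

Weighted sum: 4·30.5 + 4·62.2 + 2·102.8 + 5·158.6 = 122.0 + 248.8 + 205.6 + 793.0 = 1369.4
Weight total: 4 + 4 + 2 + 5 = 15
WMA = 1369.4 / 15 = 91.293

91.293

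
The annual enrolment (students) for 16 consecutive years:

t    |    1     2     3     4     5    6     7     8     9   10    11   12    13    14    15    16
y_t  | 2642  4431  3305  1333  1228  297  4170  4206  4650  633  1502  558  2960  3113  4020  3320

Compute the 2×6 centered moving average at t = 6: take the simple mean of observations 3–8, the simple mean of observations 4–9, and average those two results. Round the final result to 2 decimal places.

2535.25

Sum over 3–8: 3305 + 1333 + 1228 + 297 + 4170 + 4206 = 14539
Sum over 4–9: 1333 + 1228 + 297 + 4170 + 4206 + 4650 = 15884
CMA at t=6 = (14539 + 15884) / (2·6) = 30423 / 12 = 2535.25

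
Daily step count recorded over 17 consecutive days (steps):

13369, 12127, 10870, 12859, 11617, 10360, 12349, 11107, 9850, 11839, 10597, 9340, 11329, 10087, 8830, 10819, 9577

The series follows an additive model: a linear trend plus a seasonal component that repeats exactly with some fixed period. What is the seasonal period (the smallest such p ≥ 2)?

First differences y_{t+1} − y_t: -1242, -1257, 1989, -1242, -1257, 1989, -1242, -1257, …
The difference pattern repeats every 3 terms and not for any smaller step, so p = 3.

3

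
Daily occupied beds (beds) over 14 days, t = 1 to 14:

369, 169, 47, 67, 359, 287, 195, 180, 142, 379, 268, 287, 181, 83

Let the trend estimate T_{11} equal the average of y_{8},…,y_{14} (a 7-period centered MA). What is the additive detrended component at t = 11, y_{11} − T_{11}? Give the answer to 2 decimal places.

Trend T_11 = (180 + 142 + 379 + 268 + 287 + 181 + 83) / 7 = 1520/7 = 217.1429
Detrended value: 268 − 217.1429 = 50.86

50.86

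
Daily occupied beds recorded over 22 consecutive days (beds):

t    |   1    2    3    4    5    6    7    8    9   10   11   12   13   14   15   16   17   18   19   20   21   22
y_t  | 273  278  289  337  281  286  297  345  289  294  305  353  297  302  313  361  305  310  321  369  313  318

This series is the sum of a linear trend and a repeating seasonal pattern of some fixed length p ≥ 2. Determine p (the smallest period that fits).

First differences y_{t+1} − y_t: 5, 11, 48, -56, 5, 11, 48, -56, 5, 11, …
The difference pattern repeats every 4 terms and not for any smaller step, so p = 4.

4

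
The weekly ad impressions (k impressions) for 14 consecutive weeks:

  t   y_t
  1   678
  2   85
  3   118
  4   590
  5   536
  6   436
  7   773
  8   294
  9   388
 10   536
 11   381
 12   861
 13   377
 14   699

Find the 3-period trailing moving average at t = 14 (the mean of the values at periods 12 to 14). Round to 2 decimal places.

Sum of periods 12–14: 861 + 377 + 699 = 1937
Divide by 3: 1937 / 3 = 645.67

645.67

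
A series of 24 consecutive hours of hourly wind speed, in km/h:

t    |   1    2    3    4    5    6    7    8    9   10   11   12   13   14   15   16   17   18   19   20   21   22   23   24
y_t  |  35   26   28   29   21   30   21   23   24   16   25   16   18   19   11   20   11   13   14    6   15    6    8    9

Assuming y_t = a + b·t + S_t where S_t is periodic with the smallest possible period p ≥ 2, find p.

First differences y_{t+1} − y_t: -9, 2, 1, -8, 9, -9, 2, 1, -8, 9, -9, 2, …
The difference pattern repeats every 5 terms and not for any smaller step, so p = 5.

5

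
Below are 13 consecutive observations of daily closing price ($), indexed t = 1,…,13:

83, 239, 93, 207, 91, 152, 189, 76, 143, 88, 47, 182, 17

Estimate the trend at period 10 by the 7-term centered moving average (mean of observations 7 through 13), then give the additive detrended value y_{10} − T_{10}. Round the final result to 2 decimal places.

Trend T_10 = (189 + 76 + 143 + 88 + 47 + 182 + 17) / 7 = 742/7 = 106.0000
Detrended value: 88 − 106.0000 = -18.00

-18.00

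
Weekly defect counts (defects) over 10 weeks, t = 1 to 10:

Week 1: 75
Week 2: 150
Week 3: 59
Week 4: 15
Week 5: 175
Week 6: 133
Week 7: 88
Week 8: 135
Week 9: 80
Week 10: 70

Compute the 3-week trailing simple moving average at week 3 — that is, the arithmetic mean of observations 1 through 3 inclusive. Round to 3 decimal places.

Sum of periods 1–3: 75 + 150 + 59 = 284
Divide by 3: 284 / 3 = 94.667

94.667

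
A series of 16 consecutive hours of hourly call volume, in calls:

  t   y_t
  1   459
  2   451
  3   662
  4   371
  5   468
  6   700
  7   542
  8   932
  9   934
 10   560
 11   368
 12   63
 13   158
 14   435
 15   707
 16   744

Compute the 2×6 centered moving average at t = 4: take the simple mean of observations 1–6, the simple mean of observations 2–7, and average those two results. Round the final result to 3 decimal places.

Sum over 1–6: 459 + 451 + 662 + 371 + 468 + 700 = 3111
Sum over 2–7: 451 + 662 + 371 + 468 + 700 + 542 = 3194
CMA at t=4 = (3111 + 3194) / (2·6) = 6305 / 12 = 525.417

525.417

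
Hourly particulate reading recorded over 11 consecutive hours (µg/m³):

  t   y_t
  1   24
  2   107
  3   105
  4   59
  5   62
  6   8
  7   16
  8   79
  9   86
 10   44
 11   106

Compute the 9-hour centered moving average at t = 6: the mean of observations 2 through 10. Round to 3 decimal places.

Sum of periods 2–10: 107 + 105 + 59 + 62 + 8 + 16 + 79 + 86 + 44 = 566
Divide by 9: 566 / 9 = 62.889

62.889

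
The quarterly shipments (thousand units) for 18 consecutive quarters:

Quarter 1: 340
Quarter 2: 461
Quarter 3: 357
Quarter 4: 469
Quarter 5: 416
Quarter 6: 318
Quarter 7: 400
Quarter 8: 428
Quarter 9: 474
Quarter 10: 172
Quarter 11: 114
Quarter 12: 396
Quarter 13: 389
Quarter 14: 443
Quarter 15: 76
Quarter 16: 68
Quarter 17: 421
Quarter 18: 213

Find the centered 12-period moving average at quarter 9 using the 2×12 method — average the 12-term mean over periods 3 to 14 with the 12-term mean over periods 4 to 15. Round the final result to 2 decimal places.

Sum over 3–14: 357 + 469 + 416 + 318 + 400 + 428 + 474 + 172 + 114 + 396 + 389 + 443 = 4376
Sum over 4–15: 469 + 416 + 318 + 400 + 428 + 474 + 172 + 114 + 396 + 389 + 443 + 76 = 4095
CMA at t=9 = (4376 + 4095) / (2·12) = 8471 / 24 = 352.96

352.96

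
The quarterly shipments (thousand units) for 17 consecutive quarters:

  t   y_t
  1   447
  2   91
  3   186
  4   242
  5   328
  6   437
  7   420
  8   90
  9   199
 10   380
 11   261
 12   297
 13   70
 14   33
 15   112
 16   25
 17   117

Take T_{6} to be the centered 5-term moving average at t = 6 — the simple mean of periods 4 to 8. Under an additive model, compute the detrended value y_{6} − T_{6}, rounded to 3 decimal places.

133.600

Trend T_6 = (242 + 328 + 437 + 420 + 90) / 5 = 1517/5 = 303.40000
Detrended value: 437 − 303.40000 = 133.600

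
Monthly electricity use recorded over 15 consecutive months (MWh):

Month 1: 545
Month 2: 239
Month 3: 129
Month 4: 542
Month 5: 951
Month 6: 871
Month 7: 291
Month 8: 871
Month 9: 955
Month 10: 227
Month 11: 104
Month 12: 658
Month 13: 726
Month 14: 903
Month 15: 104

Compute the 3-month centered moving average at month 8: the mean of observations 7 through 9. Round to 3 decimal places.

Sum of periods 7–9: 291 + 871 + 955 = 2117
Divide by 3: 2117 / 3 = 705.667

705.667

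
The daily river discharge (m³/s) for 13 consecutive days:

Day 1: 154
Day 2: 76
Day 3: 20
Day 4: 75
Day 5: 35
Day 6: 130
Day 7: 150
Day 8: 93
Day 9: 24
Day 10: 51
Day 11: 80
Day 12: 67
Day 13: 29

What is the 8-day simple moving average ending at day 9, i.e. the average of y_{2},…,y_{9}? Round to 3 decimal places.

75.375

Sum of periods 2–9: 76 + 20 + 75 + 35 + 130 + 150 + 93 + 24 = 603
Divide by 8: 603 / 8 = 75.375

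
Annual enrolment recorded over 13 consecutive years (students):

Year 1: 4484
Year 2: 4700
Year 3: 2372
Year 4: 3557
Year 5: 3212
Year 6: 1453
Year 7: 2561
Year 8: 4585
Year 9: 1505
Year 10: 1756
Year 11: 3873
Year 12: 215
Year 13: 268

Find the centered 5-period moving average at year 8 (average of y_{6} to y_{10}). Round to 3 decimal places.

2372.000

Sum of periods 6–10: 1453 + 2561 + 4585 + 1505 + 1756 = 11860
Divide by 5: 11860 / 5 = 2372.000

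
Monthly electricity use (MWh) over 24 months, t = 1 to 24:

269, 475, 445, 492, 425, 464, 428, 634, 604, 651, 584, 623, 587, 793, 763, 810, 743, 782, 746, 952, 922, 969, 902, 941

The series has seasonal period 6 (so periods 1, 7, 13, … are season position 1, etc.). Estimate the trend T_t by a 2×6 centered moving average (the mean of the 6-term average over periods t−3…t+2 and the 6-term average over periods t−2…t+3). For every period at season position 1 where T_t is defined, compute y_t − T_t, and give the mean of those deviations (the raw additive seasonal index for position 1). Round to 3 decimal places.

-93.083

Season position 1 occurs at t = 7, 13, 19 (where T_t is defined).
t=7: T_7 = 521.08333; y_7 − T_7 = 428 − 521.08333 = -93.08333
t=13: T_13 = 680.08333; y_13 − T_13 = 587 − 680.08333 = -93.08333
t=19: T_19 = 839.08333; y_19 − T_19 = 746 − 839.08333 = -93.08333
Mean deviation: (-93.08333 + -93.08333 + -93.08333) / 3 = -93.083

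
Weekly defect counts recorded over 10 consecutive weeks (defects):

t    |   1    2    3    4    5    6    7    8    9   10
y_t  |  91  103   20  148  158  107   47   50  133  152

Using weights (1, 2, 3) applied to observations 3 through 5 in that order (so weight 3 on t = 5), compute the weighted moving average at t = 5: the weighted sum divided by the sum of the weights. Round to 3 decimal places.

Weighted sum: 1·20 + 2·148 + 3·158 = 20 + 296 + 474 = 790
Weight total: 1 + 2 + 3 = 6
WMA = 790 / 6 = 131.667

131.667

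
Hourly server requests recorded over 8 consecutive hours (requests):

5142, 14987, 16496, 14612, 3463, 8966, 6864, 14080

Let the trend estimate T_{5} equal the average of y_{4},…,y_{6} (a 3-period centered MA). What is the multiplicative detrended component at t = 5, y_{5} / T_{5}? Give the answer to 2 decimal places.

0.38

Trend T_5 = (14612 + 3463 + 8966) / 3 = 27041/3 = 9013.6667
Ratio to trend: 3463 / 9013.6667 = 0.38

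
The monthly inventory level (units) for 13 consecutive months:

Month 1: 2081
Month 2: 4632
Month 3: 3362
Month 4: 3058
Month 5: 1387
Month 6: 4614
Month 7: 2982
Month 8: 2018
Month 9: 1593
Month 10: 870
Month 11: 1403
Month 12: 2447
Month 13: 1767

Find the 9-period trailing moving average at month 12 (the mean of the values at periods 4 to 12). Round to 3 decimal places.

2263.556

Sum of periods 4–12: 3058 + 1387 + 4614 + 2982 + 2018 + 1593 + 870 + 1403 + 2447 = 20372
Divide by 9: 20372 / 9 = 2263.556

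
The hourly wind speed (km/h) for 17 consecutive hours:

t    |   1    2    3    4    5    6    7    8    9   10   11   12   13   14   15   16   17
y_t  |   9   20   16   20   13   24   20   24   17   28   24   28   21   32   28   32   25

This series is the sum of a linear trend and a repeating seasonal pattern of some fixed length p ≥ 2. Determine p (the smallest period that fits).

4

First differences y_{t+1} − y_t: 11, -4, 4, -7, 11, -4, 4, -7, 11, -4, …
The difference pattern repeats every 4 terms and not for any smaller step, so p = 4.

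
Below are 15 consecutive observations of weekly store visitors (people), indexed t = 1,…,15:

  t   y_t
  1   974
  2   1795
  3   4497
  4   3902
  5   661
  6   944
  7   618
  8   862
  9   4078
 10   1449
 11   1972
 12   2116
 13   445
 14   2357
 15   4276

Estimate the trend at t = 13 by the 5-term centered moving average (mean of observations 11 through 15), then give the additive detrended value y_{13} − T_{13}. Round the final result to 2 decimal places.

-1788.20

Trend T_13 = (1972 + 2116 + 445 + 2357 + 4276) / 5 = 11166/5 = 2233.2000
Detrended value: 445 − 2233.2000 = -1788.20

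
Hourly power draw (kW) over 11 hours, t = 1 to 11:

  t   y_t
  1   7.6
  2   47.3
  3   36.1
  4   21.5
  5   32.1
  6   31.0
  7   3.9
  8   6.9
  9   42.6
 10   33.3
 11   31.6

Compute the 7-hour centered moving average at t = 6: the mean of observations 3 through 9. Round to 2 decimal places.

Sum of periods 3–9: 36.1 + 21.5 + 32.1 + 31.0 + 3.9 + 6.9 + 42.6 = 174.1
Divide by 7: 174.1 / 7 = 24.87

24.87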